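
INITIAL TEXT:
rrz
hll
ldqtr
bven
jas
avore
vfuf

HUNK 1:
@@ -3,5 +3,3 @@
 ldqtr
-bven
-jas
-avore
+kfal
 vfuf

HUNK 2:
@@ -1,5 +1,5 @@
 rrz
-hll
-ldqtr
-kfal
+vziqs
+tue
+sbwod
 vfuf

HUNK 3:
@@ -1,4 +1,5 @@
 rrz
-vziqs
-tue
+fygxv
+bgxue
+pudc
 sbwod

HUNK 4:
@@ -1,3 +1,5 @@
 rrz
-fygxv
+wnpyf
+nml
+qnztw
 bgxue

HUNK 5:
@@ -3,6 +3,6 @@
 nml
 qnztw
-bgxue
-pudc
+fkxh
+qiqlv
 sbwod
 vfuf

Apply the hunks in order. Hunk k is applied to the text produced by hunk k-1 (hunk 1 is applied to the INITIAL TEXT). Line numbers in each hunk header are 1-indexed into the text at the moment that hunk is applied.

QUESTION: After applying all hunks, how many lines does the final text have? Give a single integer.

Hunk 1: at line 3 remove [bven,jas,avore] add [kfal] -> 5 lines: rrz hll ldqtr kfal vfuf
Hunk 2: at line 1 remove [hll,ldqtr,kfal] add [vziqs,tue,sbwod] -> 5 lines: rrz vziqs tue sbwod vfuf
Hunk 3: at line 1 remove [vziqs,tue] add [fygxv,bgxue,pudc] -> 6 lines: rrz fygxv bgxue pudc sbwod vfuf
Hunk 4: at line 1 remove [fygxv] add [wnpyf,nml,qnztw] -> 8 lines: rrz wnpyf nml qnztw bgxue pudc sbwod vfuf
Hunk 5: at line 3 remove [bgxue,pudc] add [fkxh,qiqlv] -> 8 lines: rrz wnpyf nml qnztw fkxh qiqlv sbwod vfuf
Final line count: 8

Answer: 8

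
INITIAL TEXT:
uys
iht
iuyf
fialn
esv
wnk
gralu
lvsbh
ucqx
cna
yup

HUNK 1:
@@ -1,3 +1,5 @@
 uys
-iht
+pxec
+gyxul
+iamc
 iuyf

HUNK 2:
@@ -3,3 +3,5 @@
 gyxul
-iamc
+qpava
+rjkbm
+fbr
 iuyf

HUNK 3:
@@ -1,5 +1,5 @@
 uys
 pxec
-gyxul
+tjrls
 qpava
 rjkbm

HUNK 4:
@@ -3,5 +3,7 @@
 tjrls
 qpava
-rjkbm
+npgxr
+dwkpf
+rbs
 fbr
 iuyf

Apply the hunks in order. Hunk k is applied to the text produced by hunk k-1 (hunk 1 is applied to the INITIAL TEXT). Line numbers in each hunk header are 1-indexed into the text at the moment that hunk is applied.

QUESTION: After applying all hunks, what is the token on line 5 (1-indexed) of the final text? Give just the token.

Hunk 1: at line 1 remove [iht] add [pxec,gyxul,iamc] -> 13 lines: uys pxec gyxul iamc iuyf fialn esv wnk gralu lvsbh ucqx cna yup
Hunk 2: at line 3 remove [iamc] add [qpava,rjkbm,fbr] -> 15 lines: uys pxec gyxul qpava rjkbm fbr iuyf fialn esv wnk gralu lvsbh ucqx cna yup
Hunk 3: at line 1 remove [gyxul] add [tjrls] -> 15 lines: uys pxec tjrls qpava rjkbm fbr iuyf fialn esv wnk gralu lvsbh ucqx cna yup
Hunk 4: at line 3 remove [rjkbm] add [npgxr,dwkpf,rbs] -> 17 lines: uys pxec tjrls qpava npgxr dwkpf rbs fbr iuyf fialn esv wnk gralu lvsbh ucqx cna yup
Final line 5: npgxr

Answer: npgxr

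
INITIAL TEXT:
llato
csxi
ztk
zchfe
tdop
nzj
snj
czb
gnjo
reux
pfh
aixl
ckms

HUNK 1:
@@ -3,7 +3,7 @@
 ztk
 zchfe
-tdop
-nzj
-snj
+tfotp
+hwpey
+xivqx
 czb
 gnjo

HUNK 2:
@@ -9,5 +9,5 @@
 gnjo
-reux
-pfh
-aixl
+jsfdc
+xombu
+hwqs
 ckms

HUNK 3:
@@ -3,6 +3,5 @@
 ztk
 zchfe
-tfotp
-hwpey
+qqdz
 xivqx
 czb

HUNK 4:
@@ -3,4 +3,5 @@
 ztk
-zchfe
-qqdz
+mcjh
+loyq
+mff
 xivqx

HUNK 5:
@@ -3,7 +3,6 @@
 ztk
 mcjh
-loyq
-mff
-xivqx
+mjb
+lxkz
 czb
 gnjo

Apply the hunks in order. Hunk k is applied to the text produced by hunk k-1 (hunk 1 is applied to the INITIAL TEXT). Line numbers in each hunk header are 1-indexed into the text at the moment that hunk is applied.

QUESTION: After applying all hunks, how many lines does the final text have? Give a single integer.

Hunk 1: at line 3 remove [tdop,nzj,snj] add [tfotp,hwpey,xivqx] -> 13 lines: llato csxi ztk zchfe tfotp hwpey xivqx czb gnjo reux pfh aixl ckms
Hunk 2: at line 9 remove [reux,pfh,aixl] add [jsfdc,xombu,hwqs] -> 13 lines: llato csxi ztk zchfe tfotp hwpey xivqx czb gnjo jsfdc xombu hwqs ckms
Hunk 3: at line 3 remove [tfotp,hwpey] add [qqdz] -> 12 lines: llato csxi ztk zchfe qqdz xivqx czb gnjo jsfdc xombu hwqs ckms
Hunk 4: at line 3 remove [zchfe,qqdz] add [mcjh,loyq,mff] -> 13 lines: llato csxi ztk mcjh loyq mff xivqx czb gnjo jsfdc xombu hwqs ckms
Hunk 5: at line 3 remove [loyq,mff,xivqx] add [mjb,lxkz] -> 12 lines: llato csxi ztk mcjh mjb lxkz czb gnjo jsfdc xombu hwqs ckms
Final line count: 12

Answer: 12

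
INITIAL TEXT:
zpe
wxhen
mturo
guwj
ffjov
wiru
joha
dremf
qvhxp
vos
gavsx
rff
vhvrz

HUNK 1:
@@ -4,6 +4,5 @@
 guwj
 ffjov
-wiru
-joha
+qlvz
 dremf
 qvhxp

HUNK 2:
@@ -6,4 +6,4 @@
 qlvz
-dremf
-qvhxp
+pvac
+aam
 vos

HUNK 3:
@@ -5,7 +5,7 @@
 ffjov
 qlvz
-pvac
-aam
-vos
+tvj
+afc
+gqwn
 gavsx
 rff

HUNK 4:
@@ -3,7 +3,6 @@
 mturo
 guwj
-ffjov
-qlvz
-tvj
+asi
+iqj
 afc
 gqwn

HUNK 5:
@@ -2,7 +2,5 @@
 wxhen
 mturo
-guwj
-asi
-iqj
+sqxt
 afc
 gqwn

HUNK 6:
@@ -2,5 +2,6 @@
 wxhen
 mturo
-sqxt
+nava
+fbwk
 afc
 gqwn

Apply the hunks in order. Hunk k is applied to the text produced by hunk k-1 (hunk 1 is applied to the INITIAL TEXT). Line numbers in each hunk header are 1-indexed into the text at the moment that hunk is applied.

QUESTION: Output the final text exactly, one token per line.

Answer: zpe
wxhen
mturo
nava
fbwk
afc
gqwn
gavsx
rff
vhvrz

Derivation:
Hunk 1: at line 4 remove [wiru,joha] add [qlvz] -> 12 lines: zpe wxhen mturo guwj ffjov qlvz dremf qvhxp vos gavsx rff vhvrz
Hunk 2: at line 6 remove [dremf,qvhxp] add [pvac,aam] -> 12 lines: zpe wxhen mturo guwj ffjov qlvz pvac aam vos gavsx rff vhvrz
Hunk 3: at line 5 remove [pvac,aam,vos] add [tvj,afc,gqwn] -> 12 lines: zpe wxhen mturo guwj ffjov qlvz tvj afc gqwn gavsx rff vhvrz
Hunk 4: at line 3 remove [ffjov,qlvz,tvj] add [asi,iqj] -> 11 lines: zpe wxhen mturo guwj asi iqj afc gqwn gavsx rff vhvrz
Hunk 5: at line 2 remove [guwj,asi,iqj] add [sqxt] -> 9 lines: zpe wxhen mturo sqxt afc gqwn gavsx rff vhvrz
Hunk 6: at line 2 remove [sqxt] add [nava,fbwk] -> 10 lines: zpe wxhen mturo nava fbwk afc gqwn gavsx rff vhvrz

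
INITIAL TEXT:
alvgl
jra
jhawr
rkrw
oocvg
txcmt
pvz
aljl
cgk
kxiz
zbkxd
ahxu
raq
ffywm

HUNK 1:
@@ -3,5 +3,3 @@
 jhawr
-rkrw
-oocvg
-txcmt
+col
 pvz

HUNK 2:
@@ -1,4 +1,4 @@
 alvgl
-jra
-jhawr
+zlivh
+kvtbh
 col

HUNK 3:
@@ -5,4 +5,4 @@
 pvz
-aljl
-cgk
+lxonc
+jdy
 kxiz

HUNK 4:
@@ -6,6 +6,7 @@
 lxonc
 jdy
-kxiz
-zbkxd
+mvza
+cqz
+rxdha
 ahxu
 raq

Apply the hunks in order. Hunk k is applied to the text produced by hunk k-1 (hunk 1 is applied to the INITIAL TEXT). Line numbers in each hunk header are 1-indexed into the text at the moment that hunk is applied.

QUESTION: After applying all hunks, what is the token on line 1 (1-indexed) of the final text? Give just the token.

Answer: alvgl

Derivation:
Hunk 1: at line 3 remove [rkrw,oocvg,txcmt] add [col] -> 12 lines: alvgl jra jhawr col pvz aljl cgk kxiz zbkxd ahxu raq ffywm
Hunk 2: at line 1 remove [jra,jhawr] add [zlivh,kvtbh] -> 12 lines: alvgl zlivh kvtbh col pvz aljl cgk kxiz zbkxd ahxu raq ffywm
Hunk 3: at line 5 remove [aljl,cgk] add [lxonc,jdy] -> 12 lines: alvgl zlivh kvtbh col pvz lxonc jdy kxiz zbkxd ahxu raq ffywm
Hunk 4: at line 6 remove [kxiz,zbkxd] add [mvza,cqz,rxdha] -> 13 lines: alvgl zlivh kvtbh col pvz lxonc jdy mvza cqz rxdha ahxu raq ffywm
Final line 1: alvgl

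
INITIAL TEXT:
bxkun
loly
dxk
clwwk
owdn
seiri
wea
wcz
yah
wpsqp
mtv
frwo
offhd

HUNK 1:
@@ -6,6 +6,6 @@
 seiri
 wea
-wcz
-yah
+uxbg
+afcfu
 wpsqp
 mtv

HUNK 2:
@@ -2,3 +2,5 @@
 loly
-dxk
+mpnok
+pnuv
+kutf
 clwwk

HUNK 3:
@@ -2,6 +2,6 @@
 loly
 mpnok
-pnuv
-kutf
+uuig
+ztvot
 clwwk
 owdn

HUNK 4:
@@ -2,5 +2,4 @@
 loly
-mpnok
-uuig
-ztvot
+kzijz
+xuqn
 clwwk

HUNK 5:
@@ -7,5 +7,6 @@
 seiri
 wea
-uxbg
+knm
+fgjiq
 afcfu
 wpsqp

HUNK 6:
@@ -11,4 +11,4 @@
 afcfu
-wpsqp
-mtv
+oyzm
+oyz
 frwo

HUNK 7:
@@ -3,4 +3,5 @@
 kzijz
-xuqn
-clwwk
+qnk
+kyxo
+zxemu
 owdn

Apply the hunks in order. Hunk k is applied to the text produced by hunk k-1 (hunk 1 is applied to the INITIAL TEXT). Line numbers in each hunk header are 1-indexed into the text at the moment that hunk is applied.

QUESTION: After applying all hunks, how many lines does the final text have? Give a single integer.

Answer: 16

Derivation:
Hunk 1: at line 6 remove [wcz,yah] add [uxbg,afcfu] -> 13 lines: bxkun loly dxk clwwk owdn seiri wea uxbg afcfu wpsqp mtv frwo offhd
Hunk 2: at line 2 remove [dxk] add [mpnok,pnuv,kutf] -> 15 lines: bxkun loly mpnok pnuv kutf clwwk owdn seiri wea uxbg afcfu wpsqp mtv frwo offhd
Hunk 3: at line 2 remove [pnuv,kutf] add [uuig,ztvot] -> 15 lines: bxkun loly mpnok uuig ztvot clwwk owdn seiri wea uxbg afcfu wpsqp mtv frwo offhd
Hunk 4: at line 2 remove [mpnok,uuig,ztvot] add [kzijz,xuqn] -> 14 lines: bxkun loly kzijz xuqn clwwk owdn seiri wea uxbg afcfu wpsqp mtv frwo offhd
Hunk 5: at line 7 remove [uxbg] add [knm,fgjiq] -> 15 lines: bxkun loly kzijz xuqn clwwk owdn seiri wea knm fgjiq afcfu wpsqp mtv frwo offhd
Hunk 6: at line 11 remove [wpsqp,mtv] add [oyzm,oyz] -> 15 lines: bxkun loly kzijz xuqn clwwk owdn seiri wea knm fgjiq afcfu oyzm oyz frwo offhd
Hunk 7: at line 3 remove [xuqn,clwwk] add [qnk,kyxo,zxemu] -> 16 lines: bxkun loly kzijz qnk kyxo zxemu owdn seiri wea knm fgjiq afcfu oyzm oyz frwo offhd
Final line count: 16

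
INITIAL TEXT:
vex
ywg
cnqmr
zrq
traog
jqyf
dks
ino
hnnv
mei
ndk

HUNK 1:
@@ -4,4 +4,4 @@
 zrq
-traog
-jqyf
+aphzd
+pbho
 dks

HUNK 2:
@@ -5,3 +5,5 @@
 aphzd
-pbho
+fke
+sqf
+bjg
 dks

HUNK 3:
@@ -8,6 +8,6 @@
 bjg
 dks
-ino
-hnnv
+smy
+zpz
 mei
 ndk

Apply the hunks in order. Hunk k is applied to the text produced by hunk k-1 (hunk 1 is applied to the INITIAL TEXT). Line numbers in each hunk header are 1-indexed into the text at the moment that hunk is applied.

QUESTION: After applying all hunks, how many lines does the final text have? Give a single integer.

Answer: 13

Derivation:
Hunk 1: at line 4 remove [traog,jqyf] add [aphzd,pbho] -> 11 lines: vex ywg cnqmr zrq aphzd pbho dks ino hnnv mei ndk
Hunk 2: at line 5 remove [pbho] add [fke,sqf,bjg] -> 13 lines: vex ywg cnqmr zrq aphzd fke sqf bjg dks ino hnnv mei ndk
Hunk 3: at line 8 remove [ino,hnnv] add [smy,zpz] -> 13 lines: vex ywg cnqmr zrq aphzd fke sqf bjg dks smy zpz mei ndk
Final line count: 13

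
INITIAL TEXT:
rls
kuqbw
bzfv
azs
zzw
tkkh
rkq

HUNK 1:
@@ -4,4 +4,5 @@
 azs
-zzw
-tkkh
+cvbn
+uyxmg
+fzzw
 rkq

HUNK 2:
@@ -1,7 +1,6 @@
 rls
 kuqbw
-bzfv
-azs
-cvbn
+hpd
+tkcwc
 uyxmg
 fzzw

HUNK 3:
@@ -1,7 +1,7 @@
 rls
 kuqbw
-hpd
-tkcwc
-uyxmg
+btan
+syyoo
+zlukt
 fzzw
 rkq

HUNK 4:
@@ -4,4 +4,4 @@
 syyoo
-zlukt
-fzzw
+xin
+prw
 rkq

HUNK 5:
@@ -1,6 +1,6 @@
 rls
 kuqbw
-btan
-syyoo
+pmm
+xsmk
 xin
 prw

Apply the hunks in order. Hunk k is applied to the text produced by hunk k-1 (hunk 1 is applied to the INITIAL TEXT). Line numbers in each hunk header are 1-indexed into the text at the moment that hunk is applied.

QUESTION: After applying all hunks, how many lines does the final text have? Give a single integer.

Answer: 7

Derivation:
Hunk 1: at line 4 remove [zzw,tkkh] add [cvbn,uyxmg,fzzw] -> 8 lines: rls kuqbw bzfv azs cvbn uyxmg fzzw rkq
Hunk 2: at line 1 remove [bzfv,azs,cvbn] add [hpd,tkcwc] -> 7 lines: rls kuqbw hpd tkcwc uyxmg fzzw rkq
Hunk 3: at line 1 remove [hpd,tkcwc,uyxmg] add [btan,syyoo,zlukt] -> 7 lines: rls kuqbw btan syyoo zlukt fzzw rkq
Hunk 4: at line 4 remove [zlukt,fzzw] add [xin,prw] -> 7 lines: rls kuqbw btan syyoo xin prw rkq
Hunk 5: at line 1 remove [btan,syyoo] add [pmm,xsmk] -> 7 lines: rls kuqbw pmm xsmk xin prw rkq
Final line count: 7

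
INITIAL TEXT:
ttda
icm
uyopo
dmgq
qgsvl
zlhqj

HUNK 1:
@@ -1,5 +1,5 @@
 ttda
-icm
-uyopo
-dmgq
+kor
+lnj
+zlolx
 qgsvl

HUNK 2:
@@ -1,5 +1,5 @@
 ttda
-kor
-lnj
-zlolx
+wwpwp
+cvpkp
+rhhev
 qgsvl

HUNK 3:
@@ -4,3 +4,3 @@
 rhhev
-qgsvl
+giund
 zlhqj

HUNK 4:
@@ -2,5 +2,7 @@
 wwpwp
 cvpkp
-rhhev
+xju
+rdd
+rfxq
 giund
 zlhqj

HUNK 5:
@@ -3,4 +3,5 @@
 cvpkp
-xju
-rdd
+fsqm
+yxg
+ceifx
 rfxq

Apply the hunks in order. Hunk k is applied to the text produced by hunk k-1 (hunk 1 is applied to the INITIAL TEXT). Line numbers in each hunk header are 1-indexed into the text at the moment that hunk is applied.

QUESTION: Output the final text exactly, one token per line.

Answer: ttda
wwpwp
cvpkp
fsqm
yxg
ceifx
rfxq
giund
zlhqj

Derivation:
Hunk 1: at line 1 remove [icm,uyopo,dmgq] add [kor,lnj,zlolx] -> 6 lines: ttda kor lnj zlolx qgsvl zlhqj
Hunk 2: at line 1 remove [kor,lnj,zlolx] add [wwpwp,cvpkp,rhhev] -> 6 lines: ttda wwpwp cvpkp rhhev qgsvl zlhqj
Hunk 3: at line 4 remove [qgsvl] add [giund] -> 6 lines: ttda wwpwp cvpkp rhhev giund zlhqj
Hunk 4: at line 2 remove [rhhev] add [xju,rdd,rfxq] -> 8 lines: ttda wwpwp cvpkp xju rdd rfxq giund zlhqj
Hunk 5: at line 3 remove [xju,rdd] add [fsqm,yxg,ceifx] -> 9 lines: ttda wwpwp cvpkp fsqm yxg ceifx rfxq giund zlhqj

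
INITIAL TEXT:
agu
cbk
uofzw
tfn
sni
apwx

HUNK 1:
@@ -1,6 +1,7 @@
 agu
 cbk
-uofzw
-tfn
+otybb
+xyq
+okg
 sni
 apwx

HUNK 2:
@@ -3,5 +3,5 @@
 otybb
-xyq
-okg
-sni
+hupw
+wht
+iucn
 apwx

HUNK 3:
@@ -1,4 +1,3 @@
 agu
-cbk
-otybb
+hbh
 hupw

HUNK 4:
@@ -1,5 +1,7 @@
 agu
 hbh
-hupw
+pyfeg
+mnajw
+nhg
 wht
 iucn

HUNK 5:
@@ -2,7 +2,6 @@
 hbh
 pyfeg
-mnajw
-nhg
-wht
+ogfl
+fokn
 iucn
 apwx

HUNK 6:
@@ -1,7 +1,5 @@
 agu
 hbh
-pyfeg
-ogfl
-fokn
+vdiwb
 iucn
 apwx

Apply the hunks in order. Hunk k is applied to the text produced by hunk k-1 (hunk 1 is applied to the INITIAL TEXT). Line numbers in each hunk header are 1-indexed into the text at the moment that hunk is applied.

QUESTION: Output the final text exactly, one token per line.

Hunk 1: at line 1 remove [uofzw,tfn] add [otybb,xyq,okg] -> 7 lines: agu cbk otybb xyq okg sni apwx
Hunk 2: at line 3 remove [xyq,okg,sni] add [hupw,wht,iucn] -> 7 lines: agu cbk otybb hupw wht iucn apwx
Hunk 3: at line 1 remove [cbk,otybb] add [hbh] -> 6 lines: agu hbh hupw wht iucn apwx
Hunk 4: at line 1 remove [hupw] add [pyfeg,mnajw,nhg] -> 8 lines: agu hbh pyfeg mnajw nhg wht iucn apwx
Hunk 5: at line 2 remove [mnajw,nhg,wht] add [ogfl,fokn] -> 7 lines: agu hbh pyfeg ogfl fokn iucn apwx
Hunk 6: at line 1 remove [pyfeg,ogfl,fokn] add [vdiwb] -> 5 lines: agu hbh vdiwb iucn apwx

Answer: agu
hbh
vdiwb
iucn
apwx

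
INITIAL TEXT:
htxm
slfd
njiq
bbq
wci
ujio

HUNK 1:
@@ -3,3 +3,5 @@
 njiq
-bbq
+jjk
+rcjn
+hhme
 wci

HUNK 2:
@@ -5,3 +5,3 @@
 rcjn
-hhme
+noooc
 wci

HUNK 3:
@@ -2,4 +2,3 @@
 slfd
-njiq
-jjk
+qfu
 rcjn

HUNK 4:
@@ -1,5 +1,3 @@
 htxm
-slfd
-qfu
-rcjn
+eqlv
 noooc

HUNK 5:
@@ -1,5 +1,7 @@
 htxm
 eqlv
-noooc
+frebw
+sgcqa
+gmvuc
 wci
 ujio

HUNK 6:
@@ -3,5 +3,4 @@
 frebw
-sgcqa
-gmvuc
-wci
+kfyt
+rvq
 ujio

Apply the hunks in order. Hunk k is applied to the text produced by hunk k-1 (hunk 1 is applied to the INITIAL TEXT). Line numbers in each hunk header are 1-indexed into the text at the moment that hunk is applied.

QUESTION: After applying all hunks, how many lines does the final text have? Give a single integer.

Hunk 1: at line 3 remove [bbq] add [jjk,rcjn,hhme] -> 8 lines: htxm slfd njiq jjk rcjn hhme wci ujio
Hunk 2: at line 5 remove [hhme] add [noooc] -> 8 lines: htxm slfd njiq jjk rcjn noooc wci ujio
Hunk 3: at line 2 remove [njiq,jjk] add [qfu] -> 7 lines: htxm slfd qfu rcjn noooc wci ujio
Hunk 4: at line 1 remove [slfd,qfu,rcjn] add [eqlv] -> 5 lines: htxm eqlv noooc wci ujio
Hunk 5: at line 1 remove [noooc] add [frebw,sgcqa,gmvuc] -> 7 lines: htxm eqlv frebw sgcqa gmvuc wci ujio
Hunk 6: at line 3 remove [sgcqa,gmvuc,wci] add [kfyt,rvq] -> 6 lines: htxm eqlv frebw kfyt rvq ujio
Final line count: 6

Answer: 6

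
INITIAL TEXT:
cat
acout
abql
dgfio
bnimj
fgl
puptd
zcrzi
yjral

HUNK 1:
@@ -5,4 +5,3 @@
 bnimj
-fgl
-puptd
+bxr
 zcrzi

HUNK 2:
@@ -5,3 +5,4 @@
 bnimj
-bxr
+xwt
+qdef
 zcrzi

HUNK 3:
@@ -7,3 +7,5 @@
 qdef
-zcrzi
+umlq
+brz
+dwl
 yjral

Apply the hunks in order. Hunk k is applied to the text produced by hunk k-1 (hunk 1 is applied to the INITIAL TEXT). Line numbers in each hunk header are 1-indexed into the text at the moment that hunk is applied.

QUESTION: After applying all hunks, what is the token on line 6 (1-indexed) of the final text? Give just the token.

Hunk 1: at line 5 remove [fgl,puptd] add [bxr] -> 8 lines: cat acout abql dgfio bnimj bxr zcrzi yjral
Hunk 2: at line 5 remove [bxr] add [xwt,qdef] -> 9 lines: cat acout abql dgfio bnimj xwt qdef zcrzi yjral
Hunk 3: at line 7 remove [zcrzi] add [umlq,brz,dwl] -> 11 lines: cat acout abql dgfio bnimj xwt qdef umlq brz dwl yjral
Final line 6: xwt

Answer: xwt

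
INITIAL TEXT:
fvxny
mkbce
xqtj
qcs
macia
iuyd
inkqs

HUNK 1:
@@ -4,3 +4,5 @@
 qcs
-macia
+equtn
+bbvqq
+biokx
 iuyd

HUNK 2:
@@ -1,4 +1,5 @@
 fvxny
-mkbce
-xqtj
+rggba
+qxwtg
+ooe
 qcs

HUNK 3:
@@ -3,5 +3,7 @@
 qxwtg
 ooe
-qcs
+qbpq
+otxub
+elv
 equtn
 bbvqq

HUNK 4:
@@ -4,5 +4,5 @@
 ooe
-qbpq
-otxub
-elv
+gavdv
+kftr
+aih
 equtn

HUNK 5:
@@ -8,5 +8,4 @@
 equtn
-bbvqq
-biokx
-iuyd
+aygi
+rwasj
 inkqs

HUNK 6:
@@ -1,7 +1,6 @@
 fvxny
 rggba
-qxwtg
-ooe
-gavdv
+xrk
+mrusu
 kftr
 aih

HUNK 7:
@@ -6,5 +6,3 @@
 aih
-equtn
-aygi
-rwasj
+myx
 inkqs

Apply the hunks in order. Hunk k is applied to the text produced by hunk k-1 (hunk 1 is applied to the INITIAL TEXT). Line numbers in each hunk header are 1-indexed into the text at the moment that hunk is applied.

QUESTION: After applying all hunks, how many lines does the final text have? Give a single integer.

Answer: 8

Derivation:
Hunk 1: at line 4 remove [macia] add [equtn,bbvqq,biokx] -> 9 lines: fvxny mkbce xqtj qcs equtn bbvqq biokx iuyd inkqs
Hunk 2: at line 1 remove [mkbce,xqtj] add [rggba,qxwtg,ooe] -> 10 lines: fvxny rggba qxwtg ooe qcs equtn bbvqq biokx iuyd inkqs
Hunk 3: at line 3 remove [qcs] add [qbpq,otxub,elv] -> 12 lines: fvxny rggba qxwtg ooe qbpq otxub elv equtn bbvqq biokx iuyd inkqs
Hunk 4: at line 4 remove [qbpq,otxub,elv] add [gavdv,kftr,aih] -> 12 lines: fvxny rggba qxwtg ooe gavdv kftr aih equtn bbvqq biokx iuyd inkqs
Hunk 5: at line 8 remove [bbvqq,biokx,iuyd] add [aygi,rwasj] -> 11 lines: fvxny rggba qxwtg ooe gavdv kftr aih equtn aygi rwasj inkqs
Hunk 6: at line 1 remove [qxwtg,ooe,gavdv] add [xrk,mrusu] -> 10 lines: fvxny rggba xrk mrusu kftr aih equtn aygi rwasj inkqs
Hunk 7: at line 6 remove [equtn,aygi,rwasj] add [myx] -> 8 lines: fvxny rggba xrk mrusu kftr aih myx inkqs
Final line count: 8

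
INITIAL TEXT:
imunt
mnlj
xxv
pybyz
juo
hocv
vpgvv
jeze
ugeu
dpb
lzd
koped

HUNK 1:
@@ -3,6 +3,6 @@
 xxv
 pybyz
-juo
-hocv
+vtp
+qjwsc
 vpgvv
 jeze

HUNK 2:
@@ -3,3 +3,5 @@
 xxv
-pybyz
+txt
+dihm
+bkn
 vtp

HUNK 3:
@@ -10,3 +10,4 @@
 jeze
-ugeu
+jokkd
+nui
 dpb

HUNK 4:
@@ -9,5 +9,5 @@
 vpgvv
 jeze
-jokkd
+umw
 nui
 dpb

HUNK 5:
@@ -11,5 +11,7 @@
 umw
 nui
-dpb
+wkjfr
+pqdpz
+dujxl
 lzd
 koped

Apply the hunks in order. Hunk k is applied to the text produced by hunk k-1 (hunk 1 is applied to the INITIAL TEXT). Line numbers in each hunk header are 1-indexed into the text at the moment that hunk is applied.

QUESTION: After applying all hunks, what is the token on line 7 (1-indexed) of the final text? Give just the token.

Hunk 1: at line 3 remove [juo,hocv] add [vtp,qjwsc] -> 12 lines: imunt mnlj xxv pybyz vtp qjwsc vpgvv jeze ugeu dpb lzd koped
Hunk 2: at line 3 remove [pybyz] add [txt,dihm,bkn] -> 14 lines: imunt mnlj xxv txt dihm bkn vtp qjwsc vpgvv jeze ugeu dpb lzd koped
Hunk 3: at line 10 remove [ugeu] add [jokkd,nui] -> 15 lines: imunt mnlj xxv txt dihm bkn vtp qjwsc vpgvv jeze jokkd nui dpb lzd koped
Hunk 4: at line 9 remove [jokkd] add [umw] -> 15 lines: imunt mnlj xxv txt dihm bkn vtp qjwsc vpgvv jeze umw nui dpb lzd koped
Hunk 5: at line 11 remove [dpb] add [wkjfr,pqdpz,dujxl] -> 17 lines: imunt mnlj xxv txt dihm bkn vtp qjwsc vpgvv jeze umw nui wkjfr pqdpz dujxl lzd koped
Final line 7: vtp

Answer: vtp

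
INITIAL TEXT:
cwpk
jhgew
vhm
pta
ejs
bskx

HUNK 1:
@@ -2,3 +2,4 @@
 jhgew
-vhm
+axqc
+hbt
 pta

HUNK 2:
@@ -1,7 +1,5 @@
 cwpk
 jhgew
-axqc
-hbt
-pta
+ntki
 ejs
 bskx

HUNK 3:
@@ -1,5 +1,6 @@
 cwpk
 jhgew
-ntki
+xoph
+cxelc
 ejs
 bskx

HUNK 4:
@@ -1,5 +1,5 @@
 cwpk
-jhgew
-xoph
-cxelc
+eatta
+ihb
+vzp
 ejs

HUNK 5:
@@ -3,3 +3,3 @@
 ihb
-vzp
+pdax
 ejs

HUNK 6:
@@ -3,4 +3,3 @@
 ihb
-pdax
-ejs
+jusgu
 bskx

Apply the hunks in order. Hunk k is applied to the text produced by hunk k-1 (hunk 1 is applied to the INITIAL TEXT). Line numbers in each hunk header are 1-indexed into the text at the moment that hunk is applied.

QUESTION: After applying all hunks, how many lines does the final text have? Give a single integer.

Hunk 1: at line 2 remove [vhm] add [axqc,hbt] -> 7 lines: cwpk jhgew axqc hbt pta ejs bskx
Hunk 2: at line 1 remove [axqc,hbt,pta] add [ntki] -> 5 lines: cwpk jhgew ntki ejs bskx
Hunk 3: at line 1 remove [ntki] add [xoph,cxelc] -> 6 lines: cwpk jhgew xoph cxelc ejs bskx
Hunk 4: at line 1 remove [jhgew,xoph,cxelc] add [eatta,ihb,vzp] -> 6 lines: cwpk eatta ihb vzp ejs bskx
Hunk 5: at line 3 remove [vzp] add [pdax] -> 6 lines: cwpk eatta ihb pdax ejs bskx
Hunk 6: at line 3 remove [pdax,ejs] add [jusgu] -> 5 lines: cwpk eatta ihb jusgu bskx
Final line count: 5

Answer: 5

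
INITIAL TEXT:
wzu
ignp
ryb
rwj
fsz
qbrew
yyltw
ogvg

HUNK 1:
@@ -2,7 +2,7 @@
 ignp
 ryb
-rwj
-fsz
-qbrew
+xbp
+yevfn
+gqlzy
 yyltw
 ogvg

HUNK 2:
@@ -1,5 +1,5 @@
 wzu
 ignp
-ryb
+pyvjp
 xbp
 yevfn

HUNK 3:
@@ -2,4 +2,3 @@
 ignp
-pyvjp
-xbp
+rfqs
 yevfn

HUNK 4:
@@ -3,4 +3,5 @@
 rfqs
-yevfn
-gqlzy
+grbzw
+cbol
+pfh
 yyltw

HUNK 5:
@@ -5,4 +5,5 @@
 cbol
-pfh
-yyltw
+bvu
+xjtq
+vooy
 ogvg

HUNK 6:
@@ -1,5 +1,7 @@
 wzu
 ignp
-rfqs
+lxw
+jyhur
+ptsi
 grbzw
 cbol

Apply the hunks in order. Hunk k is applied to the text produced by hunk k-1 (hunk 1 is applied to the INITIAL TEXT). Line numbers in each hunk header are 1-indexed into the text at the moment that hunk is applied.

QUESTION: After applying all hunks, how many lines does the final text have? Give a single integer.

Hunk 1: at line 2 remove [rwj,fsz,qbrew] add [xbp,yevfn,gqlzy] -> 8 lines: wzu ignp ryb xbp yevfn gqlzy yyltw ogvg
Hunk 2: at line 1 remove [ryb] add [pyvjp] -> 8 lines: wzu ignp pyvjp xbp yevfn gqlzy yyltw ogvg
Hunk 3: at line 2 remove [pyvjp,xbp] add [rfqs] -> 7 lines: wzu ignp rfqs yevfn gqlzy yyltw ogvg
Hunk 4: at line 3 remove [yevfn,gqlzy] add [grbzw,cbol,pfh] -> 8 lines: wzu ignp rfqs grbzw cbol pfh yyltw ogvg
Hunk 5: at line 5 remove [pfh,yyltw] add [bvu,xjtq,vooy] -> 9 lines: wzu ignp rfqs grbzw cbol bvu xjtq vooy ogvg
Hunk 6: at line 1 remove [rfqs] add [lxw,jyhur,ptsi] -> 11 lines: wzu ignp lxw jyhur ptsi grbzw cbol bvu xjtq vooy ogvg
Final line count: 11

Answer: 11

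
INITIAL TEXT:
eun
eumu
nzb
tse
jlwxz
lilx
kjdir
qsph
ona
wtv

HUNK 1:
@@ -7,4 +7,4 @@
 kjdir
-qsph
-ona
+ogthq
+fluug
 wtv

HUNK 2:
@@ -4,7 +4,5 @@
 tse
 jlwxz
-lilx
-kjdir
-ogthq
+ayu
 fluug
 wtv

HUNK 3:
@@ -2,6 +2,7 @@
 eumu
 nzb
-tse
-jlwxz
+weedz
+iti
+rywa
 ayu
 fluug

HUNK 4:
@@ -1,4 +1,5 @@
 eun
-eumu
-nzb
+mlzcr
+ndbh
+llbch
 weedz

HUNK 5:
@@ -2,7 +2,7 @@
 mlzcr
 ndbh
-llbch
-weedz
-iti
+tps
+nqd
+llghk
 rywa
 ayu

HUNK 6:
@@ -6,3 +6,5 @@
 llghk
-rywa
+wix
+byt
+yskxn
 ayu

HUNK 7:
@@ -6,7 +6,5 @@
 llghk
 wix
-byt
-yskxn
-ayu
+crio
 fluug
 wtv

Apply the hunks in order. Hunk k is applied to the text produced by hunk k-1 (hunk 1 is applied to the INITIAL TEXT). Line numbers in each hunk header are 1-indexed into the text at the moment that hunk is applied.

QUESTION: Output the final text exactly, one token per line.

Hunk 1: at line 7 remove [qsph,ona] add [ogthq,fluug] -> 10 lines: eun eumu nzb tse jlwxz lilx kjdir ogthq fluug wtv
Hunk 2: at line 4 remove [lilx,kjdir,ogthq] add [ayu] -> 8 lines: eun eumu nzb tse jlwxz ayu fluug wtv
Hunk 3: at line 2 remove [tse,jlwxz] add [weedz,iti,rywa] -> 9 lines: eun eumu nzb weedz iti rywa ayu fluug wtv
Hunk 4: at line 1 remove [eumu,nzb] add [mlzcr,ndbh,llbch] -> 10 lines: eun mlzcr ndbh llbch weedz iti rywa ayu fluug wtv
Hunk 5: at line 2 remove [llbch,weedz,iti] add [tps,nqd,llghk] -> 10 lines: eun mlzcr ndbh tps nqd llghk rywa ayu fluug wtv
Hunk 6: at line 6 remove [rywa] add [wix,byt,yskxn] -> 12 lines: eun mlzcr ndbh tps nqd llghk wix byt yskxn ayu fluug wtv
Hunk 7: at line 6 remove [byt,yskxn,ayu] add [crio] -> 10 lines: eun mlzcr ndbh tps nqd llghk wix crio fluug wtv

Answer: eun
mlzcr
ndbh
tps
nqd
llghk
wix
crio
fluug
wtv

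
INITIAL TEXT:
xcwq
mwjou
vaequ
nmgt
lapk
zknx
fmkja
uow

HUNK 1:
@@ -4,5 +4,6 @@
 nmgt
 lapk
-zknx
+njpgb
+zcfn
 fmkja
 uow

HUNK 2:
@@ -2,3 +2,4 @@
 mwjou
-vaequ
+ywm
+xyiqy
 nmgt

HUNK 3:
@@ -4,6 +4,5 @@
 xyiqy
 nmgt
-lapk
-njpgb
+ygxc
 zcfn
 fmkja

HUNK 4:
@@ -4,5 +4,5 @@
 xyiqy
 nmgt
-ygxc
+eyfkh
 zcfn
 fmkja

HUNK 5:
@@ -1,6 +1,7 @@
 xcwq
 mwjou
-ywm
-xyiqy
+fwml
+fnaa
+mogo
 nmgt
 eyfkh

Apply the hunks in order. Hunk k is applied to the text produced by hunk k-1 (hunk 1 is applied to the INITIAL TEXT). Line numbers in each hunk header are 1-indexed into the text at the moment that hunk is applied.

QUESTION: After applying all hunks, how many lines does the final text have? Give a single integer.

Hunk 1: at line 4 remove [zknx] add [njpgb,zcfn] -> 9 lines: xcwq mwjou vaequ nmgt lapk njpgb zcfn fmkja uow
Hunk 2: at line 2 remove [vaequ] add [ywm,xyiqy] -> 10 lines: xcwq mwjou ywm xyiqy nmgt lapk njpgb zcfn fmkja uow
Hunk 3: at line 4 remove [lapk,njpgb] add [ygxc] -> 9 lines: xcwq mwjou ywm xyiqy nmgt ygxc zcfn fmkja uow
Hunk 4: at line 4 remove [ygxc] add [eyfkh] -> 9 lines: xcwq mwjou ywm xyiqy nmgt eyfkh zcfn fmkja uow
Hunk 5: at line 1 remove [ywm,xyiqy] add [fwml,fnaa,mogo] -> 10 lines: xcwq mwjou fwml fnaa mogo nmgt eyfkh zcfn fmkja uow
Final line count: 10

Answer: 10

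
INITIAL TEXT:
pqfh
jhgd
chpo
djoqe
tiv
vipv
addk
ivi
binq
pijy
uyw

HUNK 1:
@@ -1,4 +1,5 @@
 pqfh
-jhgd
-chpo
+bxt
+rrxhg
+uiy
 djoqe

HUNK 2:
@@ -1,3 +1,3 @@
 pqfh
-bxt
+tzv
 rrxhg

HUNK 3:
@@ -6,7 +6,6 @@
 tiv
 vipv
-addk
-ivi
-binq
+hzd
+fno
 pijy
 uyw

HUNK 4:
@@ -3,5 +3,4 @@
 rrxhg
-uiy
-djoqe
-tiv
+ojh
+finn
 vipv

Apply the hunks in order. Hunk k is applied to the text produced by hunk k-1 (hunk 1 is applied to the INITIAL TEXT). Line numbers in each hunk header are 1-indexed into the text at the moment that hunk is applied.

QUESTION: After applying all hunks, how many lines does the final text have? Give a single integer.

Answer: 10

Derivation:
Hunk 1: at line 1 remove [jhgd,chpo] add [bxt,rrxhg,uiy] -> 12 lines: pqfh bxt rrxhg uiy djoqe tiv vipv addk ivi binq pijy uyw
Hunk 2: at line 1 remove [bxt] add [tzv] -> 12 lines: pqfh tzv rrxhg uiy djoqe tiv vipv addk ivi binq pijy uyw
Hunk 3: at line 6 remove [addk,ivi,binq] add [hzd,fno] -> 11 lines: pqfh tzv rrxhg uiy djoqe tiv vipv hzd fno pijy uyw
Hunk 4: at line 3 remove [uiy,djoqe,tiv] add [ojh,finn] -> 10 lines: pqfh tzv rrxhg ojh finn vipv hzd fno pijy uyw
Final line count: 10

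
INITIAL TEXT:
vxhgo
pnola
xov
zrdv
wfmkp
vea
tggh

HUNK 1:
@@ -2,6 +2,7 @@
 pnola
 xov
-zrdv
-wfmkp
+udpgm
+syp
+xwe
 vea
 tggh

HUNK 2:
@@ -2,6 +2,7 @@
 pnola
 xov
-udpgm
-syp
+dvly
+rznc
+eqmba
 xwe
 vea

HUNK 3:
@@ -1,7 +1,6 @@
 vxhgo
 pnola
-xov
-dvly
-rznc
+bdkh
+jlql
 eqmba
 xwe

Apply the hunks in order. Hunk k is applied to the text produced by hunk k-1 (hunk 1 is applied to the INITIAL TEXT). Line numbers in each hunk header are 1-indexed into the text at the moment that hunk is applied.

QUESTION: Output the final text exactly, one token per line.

Hunk 1: at line 2 remove [zrdv,wfmkp] add [udpgm,syp,xwe] -> 8 lines: vxhgo pnola xov udpgm syp xwe vea tggh
Hunk 2: at line 2 remove [udpgm,syp] add [dvly,rznc,eqmba] -> 9 lines: vxhgo pnola xov dvly rznc eqmba xwe vea tggh
Hunk 3: at line 1 remove [xov,dvly,rznc] add [bdkh,jlql] -> 8 lines: vxhgo pnola bdkh jlql eqmba xwe vea tggh

Answer: vxhgo
pnola
bdkh
jlql
eqmba
xwe
vea
tggh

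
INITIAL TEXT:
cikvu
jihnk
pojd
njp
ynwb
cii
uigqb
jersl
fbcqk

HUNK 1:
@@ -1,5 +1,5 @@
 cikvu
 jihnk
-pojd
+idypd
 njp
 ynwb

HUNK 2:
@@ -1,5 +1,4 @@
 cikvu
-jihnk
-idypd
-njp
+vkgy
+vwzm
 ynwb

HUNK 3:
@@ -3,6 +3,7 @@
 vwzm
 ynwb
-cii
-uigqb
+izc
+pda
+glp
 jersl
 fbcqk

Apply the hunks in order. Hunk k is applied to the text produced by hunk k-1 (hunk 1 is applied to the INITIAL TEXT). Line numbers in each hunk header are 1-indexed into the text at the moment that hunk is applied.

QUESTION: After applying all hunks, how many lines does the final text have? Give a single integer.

Hunk 1: at line 1 remove [pojd] add [idypd] -> 9 lines: cikvu jihnk idypd njp ynwb cii uigqb jersl fbcqk
Hunk 2: at line 1 remove [jihnk,idypd,njp] add [vkgy,vwzm] -> 8 lines: cikvu vkgy vwzm ynwb cii uigqb jersl fbcqk
Hunk 3: at line 3 remove [cii,uigqb] add [izc,pda,glp] -> 9 lines: cikvu vkgy vwzm ynwb izc pda glp jersl fbcqk
Final line count: 9

Answer: 9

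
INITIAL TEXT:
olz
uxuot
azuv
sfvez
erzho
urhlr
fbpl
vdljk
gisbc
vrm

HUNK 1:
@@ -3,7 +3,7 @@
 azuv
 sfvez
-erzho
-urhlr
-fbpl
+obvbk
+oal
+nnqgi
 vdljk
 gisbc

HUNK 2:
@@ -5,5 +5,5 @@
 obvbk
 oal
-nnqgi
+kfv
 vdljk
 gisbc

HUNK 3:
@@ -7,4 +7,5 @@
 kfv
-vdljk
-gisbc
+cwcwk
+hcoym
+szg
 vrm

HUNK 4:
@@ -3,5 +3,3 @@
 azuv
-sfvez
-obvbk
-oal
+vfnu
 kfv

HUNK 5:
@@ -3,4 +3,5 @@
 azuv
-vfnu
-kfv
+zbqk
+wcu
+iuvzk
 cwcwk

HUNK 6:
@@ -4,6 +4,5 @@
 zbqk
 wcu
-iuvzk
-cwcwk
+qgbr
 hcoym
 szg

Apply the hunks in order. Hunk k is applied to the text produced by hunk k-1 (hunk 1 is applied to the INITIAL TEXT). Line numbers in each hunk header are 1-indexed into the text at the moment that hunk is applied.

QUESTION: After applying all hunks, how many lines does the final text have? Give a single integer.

Answer: 9

Derivation:
Hunk 1: at line 3 remove [erzho,urhlr,fbpl] add [obvbk,oal,nnqgi] -> 10 lines: olz uxuot azuv sfvez obvbk oal nnqgi vdljk gisbc vrm
Hunk 2: at line 5 remove [nnqgi] add [kfv] -> 10 lines: olz uxuot azuv sfvez obvbk oal kfv vdljk gisbc vrm
Hunk 3: at line 7 remove [vdljk,gisbc] add [cwcwk,hcoym,szg] -> 11 lines: olz uxuot azuv sfvez obvbk oal kfv cwcwk hcoym szg vrm
Hunk 4: at line 3 remove [sfvez,obvbk,oal] add [vfnu] -> 9 lines: olz uxuot azuv vfnu kfv cwcwk hcoym szg vrm
Hunk 5: at line 3 remove [vfnu,kfv] add [zbqk,wcu,iuvzk] -> 10 lines: olz uxuot azuv zbqk wcu iuvzk cwcwk hcoym szg vrm
Hunk 6: at line 4 remove [iuvzk,cwcwk] add [qgbr] -> 9 lines: olz uxuot azuv zbqk wcu qgbr hcoym szg vrm
Final line count: 9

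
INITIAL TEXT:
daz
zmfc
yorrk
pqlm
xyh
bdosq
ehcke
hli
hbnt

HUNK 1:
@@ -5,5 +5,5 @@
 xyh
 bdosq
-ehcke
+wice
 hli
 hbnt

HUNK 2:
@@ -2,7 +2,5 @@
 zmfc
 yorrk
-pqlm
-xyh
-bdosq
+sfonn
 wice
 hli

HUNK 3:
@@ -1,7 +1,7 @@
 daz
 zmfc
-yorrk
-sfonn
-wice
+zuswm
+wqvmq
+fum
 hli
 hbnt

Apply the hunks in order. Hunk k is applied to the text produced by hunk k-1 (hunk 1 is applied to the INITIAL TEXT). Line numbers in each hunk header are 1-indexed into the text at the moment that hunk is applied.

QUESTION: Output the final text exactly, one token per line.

Answer: daz
zmfc
zuswm
wqvmq
fum
hli
hbnt

Derivation:
Hunk 1: at line 5 remove [ehcke] add [wice] -> 9 lines: daz zmfc yorrk pqlm xyh bdosq wice hli hbnt
Hunk 2: at line 2 remove [pqlm,xyh,bdosq] add [sfonn] -> 7 lines: daz zmfc yorrk sfonn wice hli hbnt
Hunk 3: at line 1 remove [yorrk,sfonn,wice] add [zuswm,wqvmq,fum] -> 7 lines: daz zmfc zuswm wqvmq fum hli hbnt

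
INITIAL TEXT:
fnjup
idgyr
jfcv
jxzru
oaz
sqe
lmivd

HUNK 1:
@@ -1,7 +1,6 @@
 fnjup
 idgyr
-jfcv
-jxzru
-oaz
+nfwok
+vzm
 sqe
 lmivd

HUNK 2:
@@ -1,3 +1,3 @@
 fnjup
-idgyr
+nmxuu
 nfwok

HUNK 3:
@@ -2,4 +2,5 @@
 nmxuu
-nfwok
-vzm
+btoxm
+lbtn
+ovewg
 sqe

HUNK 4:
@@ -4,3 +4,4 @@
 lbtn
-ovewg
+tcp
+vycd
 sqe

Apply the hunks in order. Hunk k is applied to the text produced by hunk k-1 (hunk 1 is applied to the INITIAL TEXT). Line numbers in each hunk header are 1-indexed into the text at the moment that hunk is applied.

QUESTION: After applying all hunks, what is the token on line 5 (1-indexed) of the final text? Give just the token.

Answer: tcp

Derivation:
Hunk 1: at line 1 remove [jfcv,jxzru,oaz] add [nfwok,vzm] -> 6 lines: fnjup idgyr nfwok vzm sqe lmivd
Hunk 2: at line 1 remove [idgyr] add [nmxuu] -> 6 lines: fnjup nmxuu nfwok vzm sqe lmivd
Hunk 3: at line 2 remove [nfwok,vzm] add [btoxm,lbtn,ovewg] -> 7 lines: fnjup nmxuu btoxm lbtn ovewg sqe lmivd
Hunk 4: at line 4 remove [ovewg] add [tcp,vycd] -> 8 lines: fnjup nmxuu btoxm lbtn tcp vycd sqe lmivd
Final line 5: tcp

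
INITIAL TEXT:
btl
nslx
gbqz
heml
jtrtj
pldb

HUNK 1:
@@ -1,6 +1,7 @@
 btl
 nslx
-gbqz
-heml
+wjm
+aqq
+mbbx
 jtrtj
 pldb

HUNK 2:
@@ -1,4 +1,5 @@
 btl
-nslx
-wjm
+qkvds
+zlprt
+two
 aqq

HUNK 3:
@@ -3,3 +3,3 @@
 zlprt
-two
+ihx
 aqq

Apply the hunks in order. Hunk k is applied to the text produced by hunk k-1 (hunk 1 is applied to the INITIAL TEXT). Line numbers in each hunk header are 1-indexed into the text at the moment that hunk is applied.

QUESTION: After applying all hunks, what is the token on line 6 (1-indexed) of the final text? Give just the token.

Hunk 1: at line 1 remove [gbqz,heml] add [wjm,aqq,mbbx] -> 7 lines: btl nslx wjm aqq mbbx jtrtj pldb
Hunk 2: at line 1 remove [nslx,wjm] add [qkvds,zlprt,two] -> 8 lines: btl qkvds zlprt two aqq mbbx jtrtj pldb
Hunk 3: at line 3 remove [two] add [ihx] -> 8 lines: btl qkvds zlprt ihx aqq mbbx jtrtj pldb
Final line 6: mbbx

Answer: mbbx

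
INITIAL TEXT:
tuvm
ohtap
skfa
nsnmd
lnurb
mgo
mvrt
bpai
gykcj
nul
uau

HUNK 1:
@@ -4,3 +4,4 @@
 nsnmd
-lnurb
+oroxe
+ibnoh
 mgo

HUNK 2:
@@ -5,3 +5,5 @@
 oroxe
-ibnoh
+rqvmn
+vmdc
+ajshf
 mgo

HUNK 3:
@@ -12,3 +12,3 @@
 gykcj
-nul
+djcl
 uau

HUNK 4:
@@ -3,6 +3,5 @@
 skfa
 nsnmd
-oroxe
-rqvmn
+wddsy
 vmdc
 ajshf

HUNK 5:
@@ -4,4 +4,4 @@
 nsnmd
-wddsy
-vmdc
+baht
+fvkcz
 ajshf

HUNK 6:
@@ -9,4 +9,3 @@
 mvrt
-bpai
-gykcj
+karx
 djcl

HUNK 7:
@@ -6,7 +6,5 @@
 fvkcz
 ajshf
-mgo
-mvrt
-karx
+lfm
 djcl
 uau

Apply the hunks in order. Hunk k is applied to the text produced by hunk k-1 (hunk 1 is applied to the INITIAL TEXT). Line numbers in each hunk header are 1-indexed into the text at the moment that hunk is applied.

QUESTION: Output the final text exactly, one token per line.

Answer: tuvm
ohtap
skfa
nsnmd
baht
fvkcz
ajshf
lfm
djcl
uau

Derivation:
Hunk 1: at line 4 remove [lnurb] add [oroxe,ibnoh] -> 12 lines: tuvm ohtap skfa nsnmd oroxe ibnoh mgo mvrt bpai gykcj nul uau
Hunk 2: at line 5 remove [ibnoh] add [rqvmn,vmdc,ajshf] -> 14 lines: tuvm ohtap skfa nsnmd oroxe rqvmn vmdc ajshf mgo mvrt bpai gykcj nul uau
Hunk 3: at line 12 remove [nul] add [djcl] -> 14 lines: tuvm ohtap skfa nsnmd oroxe rqvmn vmdc ajshf mgo mvrt bpai gykcj djcl uau
Hunk 4: at line 3 remove [oroxe,rqvmn] add [wddsy] -> 13 lines: tuvm ohtap skfa nsnmd wddsy vmdc ajshf mgo mvrt bpai gykcj djcl uau
Hunk 5: at line 4 remove [wddsy,vmdc] add [baht,fvkcz] -> 13 lines: tuvm ohtap skfa nsnmd baht fvkcz ajshf mgo mvrt bpai gykcj djcl uau
Hunk 6: at line 9 remove [bpai,gykcj] add [karx] -> 12 lines: tuvm ohtap skfa nsnmd baht fvkcz ajshf mgo mvrt karx djcl uau
Hunk 7: at line 6 remove [mgo,mvrt,karx] add [lfm] -> 10 lines: tuvm ohtap skfa nsnmd baht fvkcz ajshf lfm djcl uau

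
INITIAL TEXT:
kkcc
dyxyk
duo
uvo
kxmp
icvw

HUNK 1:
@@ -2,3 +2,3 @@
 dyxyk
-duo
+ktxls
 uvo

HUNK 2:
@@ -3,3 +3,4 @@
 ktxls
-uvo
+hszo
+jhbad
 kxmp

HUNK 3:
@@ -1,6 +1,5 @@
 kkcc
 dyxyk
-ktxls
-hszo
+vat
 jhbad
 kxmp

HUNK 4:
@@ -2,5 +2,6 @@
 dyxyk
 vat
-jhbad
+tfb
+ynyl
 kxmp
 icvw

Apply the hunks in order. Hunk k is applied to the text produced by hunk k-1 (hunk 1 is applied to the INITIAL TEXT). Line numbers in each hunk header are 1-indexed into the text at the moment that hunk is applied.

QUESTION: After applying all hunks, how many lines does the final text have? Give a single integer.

Answer: 7

Derivation:
Hunk 1: at line 2 remove [duo] add [ktxls] -> 6 lines: kkcc dyxyk ktxls uvo kxmp icvw
Hunk 2: at line 3 remove [uvo] add [hszo,jhbad] -> 7 lines: kkcc dyxyk ktxls hszo jhbad kxmp icvw
Hunk 3: at line 1 remove [ktxls,hszo] add [vat] -> 6 lines: kkcc dyxyk vat jhbad kxmp icvw
Hunk 4: at line 2 remove [jhbad] add [tfb,ynyl] -> 7 lines: kkcc dyxyk vat tfb ynyl kxmp icvw
Final line count: 7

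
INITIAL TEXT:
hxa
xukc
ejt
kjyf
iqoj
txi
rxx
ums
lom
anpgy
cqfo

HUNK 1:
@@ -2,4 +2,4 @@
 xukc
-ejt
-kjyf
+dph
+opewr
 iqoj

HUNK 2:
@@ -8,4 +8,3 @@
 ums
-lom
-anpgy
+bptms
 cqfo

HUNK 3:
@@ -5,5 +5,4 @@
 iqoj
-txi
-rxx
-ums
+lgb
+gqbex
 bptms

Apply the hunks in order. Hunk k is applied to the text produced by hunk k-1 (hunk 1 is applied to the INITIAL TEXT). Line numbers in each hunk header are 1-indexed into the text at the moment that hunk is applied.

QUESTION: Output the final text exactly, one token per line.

Hunk 1: at line 2 remove [ejt,kjyf] add [dph,opewr] -> 11 lines: hxa xukc dph opewr iqoj txi rxx ums lom anpgy cqfo
Hunk 2: at line 8 remove [lom,anpgy] add [bptms] -> 10 lines: hxa xukc dph opewr iqoj txi rxx ums bptms cqfo
Hunk 3: at line 5 remove [txi,rxx,ums] add [lgb,gqbex] -> 9 lines: hxa xukc dph opewr iqoj lgb gqbex bptms cqfo

Answer: hxa
xukc
dph
opewr
iqoj
lgb
gqbex
bptms
cqfo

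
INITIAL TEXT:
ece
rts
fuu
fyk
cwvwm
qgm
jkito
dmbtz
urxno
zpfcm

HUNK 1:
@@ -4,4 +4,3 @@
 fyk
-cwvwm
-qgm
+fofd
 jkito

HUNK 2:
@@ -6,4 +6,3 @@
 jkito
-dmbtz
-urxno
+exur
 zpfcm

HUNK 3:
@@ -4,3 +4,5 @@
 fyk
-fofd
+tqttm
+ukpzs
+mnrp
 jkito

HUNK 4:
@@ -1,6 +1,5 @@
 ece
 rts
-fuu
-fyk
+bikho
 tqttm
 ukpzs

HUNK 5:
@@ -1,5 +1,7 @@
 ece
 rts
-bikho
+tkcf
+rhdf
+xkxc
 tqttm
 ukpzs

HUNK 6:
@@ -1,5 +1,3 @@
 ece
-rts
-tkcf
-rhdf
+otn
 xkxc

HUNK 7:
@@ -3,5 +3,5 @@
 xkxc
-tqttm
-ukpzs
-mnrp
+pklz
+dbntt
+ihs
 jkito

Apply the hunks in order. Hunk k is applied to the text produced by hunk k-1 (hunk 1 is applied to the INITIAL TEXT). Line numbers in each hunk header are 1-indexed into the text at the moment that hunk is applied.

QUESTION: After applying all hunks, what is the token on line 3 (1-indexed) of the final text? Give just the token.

Answer: xkxc

Derivation:
Hunk 1: at line 4 remove [cwvwm,qgm] add [fofd] -> 9 lines: ece rts fuu fyk fofd jkito dmbtz urxno zpfcm
Hunk 2: at line 6 remove [dmbtz,urxno] add [exur] -> 8 lines: ece rts fuu fyk fofd jkito exur zpfcm
Hunk 3: at line 4 remove [fofd] add [tqttm,ukpzs,mnrp] -> 10 lines: ece rts fuu fyk tqttm ukpzs mnrp jkito exur zpfcm
Hunk 4: at line 1 remove [fuu,fyk] add [bikho] -> 9 lines: ece rts bikho tqttm ukpzs mnrp jkito exur zpfcm
Hunk 5: at line 1 remove [bikho] add [tkcf,rhdf,xkxc] -> 11 lines: ece rts tkcf rhdf xkxc tqttm ukpzs mnrp jkito exur zpfcm
Hunk 6: at line 1 remove [rts,tkcf,rhdf] add [otn] -> 9 lines: ece otn xkxc tqttm ukpzs mnrp jkito exur zpfcm
Hunk 7: at line 3 remove [tqttm,ukpzs,mnrp] add [pklz,dbntt,ihs] -> 9 lines: ece otn xkxc pklz dbntt ihs jkito exur zpfcm
Final line 3: xkxc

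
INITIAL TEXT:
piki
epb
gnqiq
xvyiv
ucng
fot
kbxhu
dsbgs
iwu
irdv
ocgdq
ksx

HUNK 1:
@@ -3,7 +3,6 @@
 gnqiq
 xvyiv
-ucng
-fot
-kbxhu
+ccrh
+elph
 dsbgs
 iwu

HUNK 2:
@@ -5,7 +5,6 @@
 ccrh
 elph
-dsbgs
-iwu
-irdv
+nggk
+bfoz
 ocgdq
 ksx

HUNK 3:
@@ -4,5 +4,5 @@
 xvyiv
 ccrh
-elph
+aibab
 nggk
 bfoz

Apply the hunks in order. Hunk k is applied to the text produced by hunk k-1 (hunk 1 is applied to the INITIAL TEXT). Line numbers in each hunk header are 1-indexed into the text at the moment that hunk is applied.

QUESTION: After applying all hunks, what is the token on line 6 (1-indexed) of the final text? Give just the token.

Answer: aibab

Derivation:
Hunk 1: at line 3 remove [ucng,fot,kbxhu] add [ccrh,elph] -> 11 lines: piki epb gnqiq xvyiv ccrh elph dsbgs iwu irdv ocgdq ksx
Hunk 2: at line 5 remove [dsbgs,iwu,irdv] add [nggk,bfoz] -> 10 lines: piki epb gnqiq xvyiv ccrh elph nggk bfoz ocgdq ksx
Hunk 3: at line 4 remove [elph] add [aibab] -> 10 lines: piki epb gnqiq xvyiv ccrh aibab nggk bfoz ocgdq ksx
Final line 6: aibab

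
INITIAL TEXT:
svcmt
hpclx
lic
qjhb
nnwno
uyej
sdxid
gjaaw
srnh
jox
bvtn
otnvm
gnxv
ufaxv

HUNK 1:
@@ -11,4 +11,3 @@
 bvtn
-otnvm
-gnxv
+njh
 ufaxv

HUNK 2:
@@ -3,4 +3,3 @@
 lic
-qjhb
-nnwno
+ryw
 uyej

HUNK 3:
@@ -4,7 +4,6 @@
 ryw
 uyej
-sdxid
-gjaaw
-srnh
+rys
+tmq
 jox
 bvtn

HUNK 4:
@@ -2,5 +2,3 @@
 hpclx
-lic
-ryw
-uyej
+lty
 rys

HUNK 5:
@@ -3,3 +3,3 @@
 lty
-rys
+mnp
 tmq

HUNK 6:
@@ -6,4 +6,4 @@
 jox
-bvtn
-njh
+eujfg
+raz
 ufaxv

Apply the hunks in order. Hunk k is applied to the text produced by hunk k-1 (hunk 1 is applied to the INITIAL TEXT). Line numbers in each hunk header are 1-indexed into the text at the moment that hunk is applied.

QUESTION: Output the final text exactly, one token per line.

Answer: svcmt
hpclx
lty
mnp
tmq
jox
eujfg
raz
ufaxv

Derivation:
Hunk 1: at line 11 remove [otnvm,gnxv] add [njh] -> 13 lines: svcmt hpclx lic qjhb nnwno uyej sdxid gjaaw srnh jox bvtn njh ufaxv
Hunk 2: at line 3 remove [qjhb,nnwno] add [ryw] -> 12 lines: svcmt hpclx lic ryw uyej sdxid gjaaw srnh jox bvtn njh ufaxv
Hunk 3: at line 4 remove [sdxid,gjaaw,srnh] add [rys,tmq] -> 11 lines: svcmt hpclx lic ryw uyej rys tmq jox bvtn njh ufaxv
Hunk 4: at line 2 remove [lic,ryw,uyej] add [lty] -> 9 lines: svcmt hpclx lty rys tmq jox bvtn njh ufaxv
Hunk 5: at line 3 remove [rys] add [mnp] -> 9 lines: svcmt hpclx lty mnp tmq jox bvtn njh ufaxv
Hunk 6: at line 6 remove [bvtn,njh] add [eujfg,raz] -> 9 lines: svcmt hpclx lty mnp tmq jox eujfg raz ufaxv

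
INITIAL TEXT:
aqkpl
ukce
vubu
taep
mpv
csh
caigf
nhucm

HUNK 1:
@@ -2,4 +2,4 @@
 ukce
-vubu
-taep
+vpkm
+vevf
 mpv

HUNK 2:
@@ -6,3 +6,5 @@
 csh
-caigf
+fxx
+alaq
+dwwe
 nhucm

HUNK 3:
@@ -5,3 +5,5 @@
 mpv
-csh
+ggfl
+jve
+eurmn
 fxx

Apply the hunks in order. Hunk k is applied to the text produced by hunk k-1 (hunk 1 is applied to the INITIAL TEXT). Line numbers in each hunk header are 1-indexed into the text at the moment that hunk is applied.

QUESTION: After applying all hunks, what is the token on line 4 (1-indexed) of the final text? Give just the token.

Answer: vevf

Derivation:
Hunk 1: at line 2 remove [vubu,taep] add [vpkm,vevf] -> 8 lines: aqkpl ukce vpkm vevf mpv csh caigf nhucm
Hunk 2: at line 6 remove [caigf] add [fxx,alaq,dwwe] -> 10 lines: aqkpl ukce vpkm vevf mpv csh fxx alaq dwwe nhucm
Hunk 3: at line 5 remove [csh] add [ggfl,jve,eurmn] -> 12 lines: aqkpl ukce vpkm vevf mpv ggfl jve eurmn fxx alaq dwwe nhucm
Final line 4: vevf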